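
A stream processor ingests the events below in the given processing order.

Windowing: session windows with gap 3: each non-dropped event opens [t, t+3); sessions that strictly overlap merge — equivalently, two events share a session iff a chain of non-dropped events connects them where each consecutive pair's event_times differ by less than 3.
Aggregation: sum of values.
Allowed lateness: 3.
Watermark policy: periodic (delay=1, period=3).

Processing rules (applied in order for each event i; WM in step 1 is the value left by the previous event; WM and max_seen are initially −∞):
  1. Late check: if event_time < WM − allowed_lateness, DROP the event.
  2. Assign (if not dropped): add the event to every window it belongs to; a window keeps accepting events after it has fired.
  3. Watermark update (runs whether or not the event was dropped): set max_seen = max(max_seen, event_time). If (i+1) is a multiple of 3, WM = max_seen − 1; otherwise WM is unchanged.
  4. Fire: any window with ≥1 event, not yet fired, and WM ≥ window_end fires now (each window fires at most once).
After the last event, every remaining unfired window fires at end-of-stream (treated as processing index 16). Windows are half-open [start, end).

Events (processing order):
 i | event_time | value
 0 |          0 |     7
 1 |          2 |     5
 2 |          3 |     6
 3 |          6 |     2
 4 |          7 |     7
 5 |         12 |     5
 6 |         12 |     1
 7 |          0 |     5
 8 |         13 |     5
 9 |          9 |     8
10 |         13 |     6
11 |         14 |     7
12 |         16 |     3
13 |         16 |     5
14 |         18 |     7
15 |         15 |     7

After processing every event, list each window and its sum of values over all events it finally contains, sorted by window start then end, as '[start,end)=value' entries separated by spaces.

i=0 t=0 v=7: → [0,3); WM=−∞
i=1 t=2 v=5: → [0,5); WM=−∞
i=2 t=3 v=6: → [0,6); WM=2
i=3 t=6 v=2: → [6,9); WM=2
i=4 t=7 v=7: → [6,10); WM=2
i=5 t=12 v=5: → [12,15); WM=11
i=6 t=12 v=1: → [12,15); WM=11
i=7 t=0 v=5: DROP (t<11-3); WM=11
i=8 t=13 v=5: → [12,16); WM=12
i=9 t=9 v=8: → [6,12); WM=12
i=10 t=13 v=6: → [12,16); WM=12
i=11 t=14 v=7: → [12,17); WM=13
i=12 t=16 v=3: → [12,19); WM=13
i=13 t=16 v=5: → [12,19); WM=13
i=14 t=18 v=7: → [12,21); WM=17
i=15 t=15 v=7: → [12,21); WM=17

[0,6)=18 [6,12)=17 [12,21)=46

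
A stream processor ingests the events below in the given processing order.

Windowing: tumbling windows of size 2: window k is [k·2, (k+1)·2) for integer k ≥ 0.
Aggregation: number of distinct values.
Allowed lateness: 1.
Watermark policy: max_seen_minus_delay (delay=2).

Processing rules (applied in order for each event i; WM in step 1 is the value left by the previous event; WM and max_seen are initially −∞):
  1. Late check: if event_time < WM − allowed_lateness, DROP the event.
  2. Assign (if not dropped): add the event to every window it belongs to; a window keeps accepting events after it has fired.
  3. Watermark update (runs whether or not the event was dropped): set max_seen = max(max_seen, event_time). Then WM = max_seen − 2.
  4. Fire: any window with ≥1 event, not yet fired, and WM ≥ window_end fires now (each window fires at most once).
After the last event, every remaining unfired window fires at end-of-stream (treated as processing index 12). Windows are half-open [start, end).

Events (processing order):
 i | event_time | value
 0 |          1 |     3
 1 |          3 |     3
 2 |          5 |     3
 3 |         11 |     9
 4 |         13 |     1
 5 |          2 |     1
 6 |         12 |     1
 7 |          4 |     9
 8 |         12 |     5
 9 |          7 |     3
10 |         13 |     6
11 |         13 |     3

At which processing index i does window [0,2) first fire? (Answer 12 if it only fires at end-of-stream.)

i=0 t=1 v=3: → [0,2); WM=-1
i=1 t=3 v=3: → [2,4); WM=1
i=2 t=5 v=3: → [4,6); WM=3; [0,2) fires=1
i=3 t=11 v=9: → [10,12); WM=9; [2,4) fires=1 [4,6) fires=1
i=4 t=13 v=1: → [12,14); WM=11
i=5 t=2 v=1: DROP (t<11-1); WM=11
i=6 t=12 v=1: → [12,14); WM=11
i=7 t=4 v=9: DROP (t<11-1); WM=11
i=8 t=12 v=5: → [12,14); WM=11
i=9 t=7 v=3: DROP (t<11-1); WM=11
i=10 t=13 v=6: → [12,14); WM=11
i=11 t=13 v=3: → [12,14); WM=11

2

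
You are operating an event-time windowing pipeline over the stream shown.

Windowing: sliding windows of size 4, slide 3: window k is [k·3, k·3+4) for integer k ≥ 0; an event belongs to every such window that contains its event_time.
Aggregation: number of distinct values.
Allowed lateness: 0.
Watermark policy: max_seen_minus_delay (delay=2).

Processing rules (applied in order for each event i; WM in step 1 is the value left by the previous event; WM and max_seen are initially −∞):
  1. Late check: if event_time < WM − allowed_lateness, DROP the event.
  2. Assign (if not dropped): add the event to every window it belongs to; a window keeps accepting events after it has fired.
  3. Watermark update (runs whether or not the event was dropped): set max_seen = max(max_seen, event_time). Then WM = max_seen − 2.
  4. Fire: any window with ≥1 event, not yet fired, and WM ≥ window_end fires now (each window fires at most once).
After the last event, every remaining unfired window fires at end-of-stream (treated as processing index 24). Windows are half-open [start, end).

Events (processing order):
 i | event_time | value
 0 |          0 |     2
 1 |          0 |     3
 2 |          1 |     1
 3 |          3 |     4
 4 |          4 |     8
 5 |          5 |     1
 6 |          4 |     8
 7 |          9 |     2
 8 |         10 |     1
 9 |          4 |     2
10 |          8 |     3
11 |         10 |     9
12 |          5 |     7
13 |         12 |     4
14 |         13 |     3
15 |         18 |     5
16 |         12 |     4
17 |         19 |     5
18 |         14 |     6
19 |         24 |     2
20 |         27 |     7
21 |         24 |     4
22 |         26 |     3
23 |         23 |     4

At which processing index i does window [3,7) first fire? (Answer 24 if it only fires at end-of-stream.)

7

i=0 t=0 v=2: → [0,4); WM=-2
i=1 t=0 v=3: → [0,4); WM=-2
i=2 t=1 v=1: → [0,4); WM=-1
i=3 t=3 v=4: → [3,7),[0,4); WM=1
i=4 t=4 v=8: → [3,7); WM=2
i=5 t=5 v=1: → [3,7); WM=3
i=6 t=4 v=8: → [3,7); WM=3
i=7 t=9 v=2: → [9,13),[6,10); WM=7; [0,4) fires=4 [3,7) fires=3
i=8 t=10 v=1: → [9,13); WM=8
i=9 t=4 v=2: DROP (t<8-0); WM=8
i=10 t=8 v=3: → [6,10); WM=8
i=11 t=10 v=9: → [9,13); WM=8
i=12 t=5 v=7: DROP (t<8-0); WM=8
i=13 t=12 v=4: → [12,16),[9,13); WM=10; [6,10) fires=2
i=14 t=13 v=3: → [12,16); WM=11
i=15 t=18 v=5: → [18,22),[15,19); WM=16; [9,13) fires=4 [12,16) fires=2
i=16 t=12 v=4: DROP (t<16-0); WM=16
i=17 t=19 v=5: → [18,22); WM=17
i=18 t=14 v=6: DROP (t<17-0); WM=17
i=19 t=24 v=2: → [24,28),[21,25); WM=22; [15,19) fires=1 [18,22) fires=1
i=20 t=27 v=7: → [27,31),[24,28); WM=25; [21,25) fires=1
i=21 t=24 v=4: DROP (t<25-0); WM=25
i=22 t=26 v=3: → [24,28); WM=25
i=23 t=23 v=4: DROP (t<25-0); WM=25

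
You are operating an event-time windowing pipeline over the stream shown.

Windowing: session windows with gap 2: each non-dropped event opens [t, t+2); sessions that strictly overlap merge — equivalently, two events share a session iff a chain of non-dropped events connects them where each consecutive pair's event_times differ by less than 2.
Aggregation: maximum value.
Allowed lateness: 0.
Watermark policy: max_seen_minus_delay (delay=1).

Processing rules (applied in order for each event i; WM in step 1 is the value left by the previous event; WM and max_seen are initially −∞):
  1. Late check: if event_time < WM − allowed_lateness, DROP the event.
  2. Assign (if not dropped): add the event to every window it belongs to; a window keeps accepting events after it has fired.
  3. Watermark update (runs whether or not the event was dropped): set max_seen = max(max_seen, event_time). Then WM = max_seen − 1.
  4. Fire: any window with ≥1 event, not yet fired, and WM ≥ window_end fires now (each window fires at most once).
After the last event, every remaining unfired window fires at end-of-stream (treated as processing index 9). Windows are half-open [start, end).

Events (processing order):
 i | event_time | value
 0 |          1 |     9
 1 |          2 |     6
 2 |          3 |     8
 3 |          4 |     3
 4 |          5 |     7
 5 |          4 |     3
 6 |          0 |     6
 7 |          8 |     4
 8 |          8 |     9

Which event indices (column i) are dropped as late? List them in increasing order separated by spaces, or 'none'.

i=0 t=1 v=9: → [1,3); WM=0
i=1 t=2 v=6: → [1,4); WM=1
i=2 t=3 v=8: → [1,5); WM=2
i=3 t=4 v=3: → [1,6); WM=3
i=4 t=5 v=7: → [1,7); WM=4
i=5 t=4 v=3: → [1,7); WM=4
i=6 t=0 v=6: DROP (t<4-0); WM=4
i=7 t=8 v=4: → [8,10); WM=7
i=8 t=8 v=9: → [8,10); WM=7

6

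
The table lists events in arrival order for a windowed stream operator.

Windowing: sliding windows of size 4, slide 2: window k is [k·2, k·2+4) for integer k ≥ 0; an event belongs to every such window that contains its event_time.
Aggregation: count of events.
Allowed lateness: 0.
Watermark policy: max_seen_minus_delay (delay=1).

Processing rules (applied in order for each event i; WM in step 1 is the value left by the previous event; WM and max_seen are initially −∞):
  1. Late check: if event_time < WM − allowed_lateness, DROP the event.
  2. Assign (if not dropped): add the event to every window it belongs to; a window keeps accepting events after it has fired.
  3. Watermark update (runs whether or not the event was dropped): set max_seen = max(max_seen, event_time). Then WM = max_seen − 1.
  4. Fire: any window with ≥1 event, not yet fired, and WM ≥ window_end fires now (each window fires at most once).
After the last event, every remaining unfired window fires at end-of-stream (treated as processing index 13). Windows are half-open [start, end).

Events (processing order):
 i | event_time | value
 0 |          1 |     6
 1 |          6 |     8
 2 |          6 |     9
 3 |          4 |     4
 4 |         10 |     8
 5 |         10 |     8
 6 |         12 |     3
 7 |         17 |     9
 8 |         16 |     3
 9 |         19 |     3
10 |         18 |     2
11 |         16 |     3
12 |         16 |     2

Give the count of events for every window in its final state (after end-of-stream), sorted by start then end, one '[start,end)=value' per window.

i=0 t=1 v=6: → [0,4); WM=0
i=1 t=6 v=8: → [6,10),[4,8); WM=5; [0,4) fires=1
i=2 t=6 v=9: → [6,10),[4,8); WM=5
i=3 t=4 v=4: DROP (t<5-0); WM=5
i=4 t=10 v=8: → [10,14),[8,12); WM=9; [4,8) fires=2
i=5 t=10 v=8: → [10,14),[8,12); WM=9
i=6 t=12 v=3: → [12,16),[10,14); WM=11; [6,10) fires=2
i=7 t=17 v=9: → [16,20),[14,18); WM=16; [8,12) fires=2 [10,14) fires=3 [12,16) fires=1
i=8 t=16 v=3: → [16,20),[14,18); WM=16
i=9 t=19 v=3: → [18,22),[16,20); WM=18; [14,18) fires=2
i=10 t=18 v=2: → [18,22),[16,20); WM=18
i=11 t=16 v=3: DROP (t<18-0); WM=18
i=12 t=16 v=2: DROP (t<18-0); WM=18

[0,4)=1 [4,8)=2 [6,10)=2 [8,12)=2 [10,14)=3 [12,16)=1 [14,18)=2 [16,20)=4 [18,22)=2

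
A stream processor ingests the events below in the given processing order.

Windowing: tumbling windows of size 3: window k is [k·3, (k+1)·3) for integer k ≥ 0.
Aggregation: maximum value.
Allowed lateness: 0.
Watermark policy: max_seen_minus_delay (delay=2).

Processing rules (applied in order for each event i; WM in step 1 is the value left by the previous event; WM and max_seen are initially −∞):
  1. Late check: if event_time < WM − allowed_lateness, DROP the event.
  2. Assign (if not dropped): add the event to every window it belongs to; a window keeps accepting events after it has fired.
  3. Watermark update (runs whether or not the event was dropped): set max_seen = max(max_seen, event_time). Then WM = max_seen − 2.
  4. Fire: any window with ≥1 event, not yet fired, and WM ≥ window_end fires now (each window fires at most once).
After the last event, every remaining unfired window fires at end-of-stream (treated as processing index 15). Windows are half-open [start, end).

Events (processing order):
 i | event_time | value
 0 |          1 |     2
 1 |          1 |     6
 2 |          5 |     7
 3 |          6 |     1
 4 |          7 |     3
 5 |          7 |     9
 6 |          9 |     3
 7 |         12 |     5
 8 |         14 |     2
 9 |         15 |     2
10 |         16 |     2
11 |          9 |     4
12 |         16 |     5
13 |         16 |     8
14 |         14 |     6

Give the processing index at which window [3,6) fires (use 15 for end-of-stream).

6

i=0 t=1 v=2: → [0,3); WM=-1
i=1 t=1 v=6: → [0,3); WM=-1
i=2 t=5 v=7: → [3,6); WM=3; [0,3) fires=6
i=3 t=6 v=1: → [6,9); WM=4
i=4 t=7 v=3: → [6,9); WM=5
i=5 t=7 v=9: → [6,9); WM=5
i=6 t=9 v=3: → [9,12); WM=7; [3,6) fires=7
i=7 t=12 v=5: → [12,15); WM=10; [6,9) fires=9
i=8 t=14 v=2: → [12,15); WM=12; [9,12) fires=3
i=9 t=15 v=2: → [15,18); WM=13
i=10 t=16 v=2: → [15,18); WM=14
i=11 t=9 v=4: DROP (t<14-0); WM=14
i=12 t=16 v=5: → [15,18); WM=14
i=13 t=16 v=8: → [15,18); WM=14
i=14 t=14 v=6: → [12,15); WM=14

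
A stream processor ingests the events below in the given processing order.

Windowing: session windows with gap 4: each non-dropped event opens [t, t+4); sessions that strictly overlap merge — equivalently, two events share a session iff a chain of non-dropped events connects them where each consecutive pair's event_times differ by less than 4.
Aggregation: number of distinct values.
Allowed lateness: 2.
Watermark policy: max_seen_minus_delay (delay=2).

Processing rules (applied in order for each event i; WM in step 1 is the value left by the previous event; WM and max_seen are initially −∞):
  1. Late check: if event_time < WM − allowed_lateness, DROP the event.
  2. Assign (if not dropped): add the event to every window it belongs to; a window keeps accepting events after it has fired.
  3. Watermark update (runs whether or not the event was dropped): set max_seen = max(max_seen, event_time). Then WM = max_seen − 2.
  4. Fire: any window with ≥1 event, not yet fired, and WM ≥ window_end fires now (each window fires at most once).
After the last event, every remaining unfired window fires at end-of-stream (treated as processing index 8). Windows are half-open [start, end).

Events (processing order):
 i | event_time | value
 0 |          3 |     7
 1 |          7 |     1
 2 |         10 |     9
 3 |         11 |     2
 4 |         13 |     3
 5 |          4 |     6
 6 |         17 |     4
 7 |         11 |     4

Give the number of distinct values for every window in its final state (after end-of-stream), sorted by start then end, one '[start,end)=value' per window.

i=0 t=3 v=7: → [3,7); WM=1
i=1 t=7 v=1: → [7,11); WM=5
i=2 t=10 v=9: → [7,14); WM=8
i=3 t=11 v=2: → [7,15); WM=9
i=4 t=13 v=3: → [7,17); WM=11
i=5 t=4 v=6: DROP (t<11-2); WM=11
i=6 t=17 v=4: → [17,21); WM=15
i=7 t=11 v=4: DROP (t<15-2); WM=15

[3,7)=1 [7,17)=4 [17,21)=1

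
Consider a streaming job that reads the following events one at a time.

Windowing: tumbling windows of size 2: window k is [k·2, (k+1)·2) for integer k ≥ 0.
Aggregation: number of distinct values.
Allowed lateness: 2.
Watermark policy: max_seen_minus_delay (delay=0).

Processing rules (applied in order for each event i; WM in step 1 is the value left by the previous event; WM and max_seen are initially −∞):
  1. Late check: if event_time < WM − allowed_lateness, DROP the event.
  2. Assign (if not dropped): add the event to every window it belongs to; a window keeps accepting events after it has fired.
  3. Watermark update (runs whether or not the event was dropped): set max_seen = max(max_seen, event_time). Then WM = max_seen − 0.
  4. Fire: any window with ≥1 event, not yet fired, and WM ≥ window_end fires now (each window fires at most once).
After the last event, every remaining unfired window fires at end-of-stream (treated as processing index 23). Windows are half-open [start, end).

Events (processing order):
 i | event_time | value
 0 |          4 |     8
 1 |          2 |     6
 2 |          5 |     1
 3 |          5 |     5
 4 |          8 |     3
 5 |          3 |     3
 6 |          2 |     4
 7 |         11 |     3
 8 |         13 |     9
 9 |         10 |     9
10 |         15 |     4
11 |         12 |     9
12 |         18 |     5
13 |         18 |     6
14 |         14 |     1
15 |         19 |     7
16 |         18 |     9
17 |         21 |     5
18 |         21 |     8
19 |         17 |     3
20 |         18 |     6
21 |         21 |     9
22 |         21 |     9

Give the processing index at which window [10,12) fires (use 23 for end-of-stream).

i=0 t=4 v=8: → [4,6); WM=4
i=1 t=2 v=6: → [2,4); WM=4; [2,4) fires=1
i=2 t=5 v=1: → [4,6); WM=5
i=3 t=5 v=5: → [4,6); WM=5
i=4 t=8 v=3: → [8,10); WM=8; [4,6) fires=3
i=5 t=3 v=3: DROP (t<8-2); WM=8
i=6 t=2 v=4: DROP (t<8-2); WM=8
i=7 t=11 v=3: → [10,12); WM=11; [8,10) fires=1
i=8 t=13 v=9: → [12,14); WM=13; [10,12) fires=1
i=9 t=10 v=9: DROP (t<13-2); WM=13
i=10 t=15 v=4: → [14,16); WM=15; [12,14) fires=1
i=11 t=12 v=9: DROP (t<15-2); WM=15
i=12 t=18 v=5: → [18,20); WM=18; [14,16) fires=1
i=13 t=18 v=6: → [18,20); WM=18
i=14 t=14 v=1: DROP (t<18-2); WM=18
i=15 t=19 v=7: → [18,20); WM=19
i=16 t=18 v=9: → [18,20); WM=19
i=17 t=21 v=5: → [20,22); WM=21; [18,20) fires=4
i=18 t=21 v=8: → [20,22); WM=21
i=19 t=17 v=3: DROP (t<21-2); WM=21
i=20 t=18 v=6: DROP (t<21-2); WM=21
i=21 t=21 v=9: → [20,22); WM=21
i=22 t=21 v=9: → [20,22); WM=21

8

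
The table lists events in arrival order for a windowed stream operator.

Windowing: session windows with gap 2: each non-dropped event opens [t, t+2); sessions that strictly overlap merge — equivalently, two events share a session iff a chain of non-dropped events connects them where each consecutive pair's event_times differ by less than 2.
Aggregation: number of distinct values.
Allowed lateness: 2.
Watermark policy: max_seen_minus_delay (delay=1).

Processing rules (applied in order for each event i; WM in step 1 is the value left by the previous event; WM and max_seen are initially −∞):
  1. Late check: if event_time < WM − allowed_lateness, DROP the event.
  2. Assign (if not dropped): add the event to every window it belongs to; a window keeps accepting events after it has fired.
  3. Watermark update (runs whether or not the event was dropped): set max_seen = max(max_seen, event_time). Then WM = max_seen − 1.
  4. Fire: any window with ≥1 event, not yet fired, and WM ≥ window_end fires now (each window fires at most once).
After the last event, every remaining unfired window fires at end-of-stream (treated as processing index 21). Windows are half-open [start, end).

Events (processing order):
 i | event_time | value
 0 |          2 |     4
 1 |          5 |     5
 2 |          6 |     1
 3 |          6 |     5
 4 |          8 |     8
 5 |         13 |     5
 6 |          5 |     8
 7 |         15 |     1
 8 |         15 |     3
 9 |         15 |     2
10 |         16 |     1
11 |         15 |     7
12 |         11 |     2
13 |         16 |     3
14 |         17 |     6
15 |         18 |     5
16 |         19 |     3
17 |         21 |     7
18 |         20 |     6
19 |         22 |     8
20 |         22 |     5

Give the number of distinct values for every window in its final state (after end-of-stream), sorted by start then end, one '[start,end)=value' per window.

i=0 t=2 v=4: → [2,4); WM=1
i=1 t=5 v=5: → [5,7); WM=4
i=2 t=6 v=1: → [5,8); WM=5
i=3 t=6 v=5: → [5,8); WM=5
i=4 t=8 v=8: → [8,10); WM=7
i=5 t=13 v=5: → [13,15); WM=12
i=6 t=5 v=8: DROP (t<12-2); WM=12
i=7 t=15 v=1: → [15,17); WM=14
i=8 t=15 v=3: → [15,17); WM=14
i=9 t=15 v=2: → [15,17); WM=14
i=10 t=16 v=1: → [15,18); WM=15
i=11 t=15 v=7: → [15,18); WM=15
i=12 t=11 v=2: DROP (t<15-2); WM=15
i=13 t=16 v=3: → [15,18); WM=15
i=14 t=17 v=6: → [15,19); WM=16
i=15 t=18 v=5: → [15,20); WM=17
i=16 t=19 v=3: → [15,21); WM=18
i=17 t=21 v=7: → [21,23); WM=20
i=18 t=20 v=6: → [15,23); WM=20
i=19 t=22 v=8: → [15,24); WM=21
i=20 t=22 v=5: → [15,24); WM=21

[2,4)=1 [5,8)=2 [8,10)=1 [13,15)=1 [15,24)=7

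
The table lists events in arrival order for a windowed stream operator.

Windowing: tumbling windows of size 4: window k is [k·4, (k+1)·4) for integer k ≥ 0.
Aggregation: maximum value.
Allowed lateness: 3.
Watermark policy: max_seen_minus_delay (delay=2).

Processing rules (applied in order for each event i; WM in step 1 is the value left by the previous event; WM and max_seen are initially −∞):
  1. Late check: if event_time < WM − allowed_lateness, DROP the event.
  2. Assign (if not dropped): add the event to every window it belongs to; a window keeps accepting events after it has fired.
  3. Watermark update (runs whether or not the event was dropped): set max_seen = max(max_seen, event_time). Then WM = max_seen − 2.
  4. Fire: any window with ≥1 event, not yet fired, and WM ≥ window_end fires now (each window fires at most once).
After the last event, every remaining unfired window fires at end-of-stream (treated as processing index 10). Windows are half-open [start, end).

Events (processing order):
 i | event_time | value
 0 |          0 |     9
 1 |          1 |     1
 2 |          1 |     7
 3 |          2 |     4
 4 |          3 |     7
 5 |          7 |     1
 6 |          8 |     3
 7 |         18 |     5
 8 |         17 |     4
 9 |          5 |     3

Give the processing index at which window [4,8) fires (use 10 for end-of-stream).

7

i=0 t=0 v=9: → [0,4); WM=-2
i=1 t=1 v=1: → [0,4); WM=-1
i=2 t=1 v=7: → [0,4); WM=-1
i=3 t=2 v=4: → [0,4); WM=0
i=4 t=3 v=7: → [0,4); WM=1
i=5 t=7 v=1: → [4,8); WM=5; [0,4) fires=9
i=6 t=8 v=3: → [8,12); WM=6
i=7 t=18 v=5: → [16,20); WM=16; [4,8) fires=1 [8,12) fires=3
i=8 t=17 v=4: → [16,20); WM=16
i=9 t=5 v=3: DROP (t<16-3); WM=16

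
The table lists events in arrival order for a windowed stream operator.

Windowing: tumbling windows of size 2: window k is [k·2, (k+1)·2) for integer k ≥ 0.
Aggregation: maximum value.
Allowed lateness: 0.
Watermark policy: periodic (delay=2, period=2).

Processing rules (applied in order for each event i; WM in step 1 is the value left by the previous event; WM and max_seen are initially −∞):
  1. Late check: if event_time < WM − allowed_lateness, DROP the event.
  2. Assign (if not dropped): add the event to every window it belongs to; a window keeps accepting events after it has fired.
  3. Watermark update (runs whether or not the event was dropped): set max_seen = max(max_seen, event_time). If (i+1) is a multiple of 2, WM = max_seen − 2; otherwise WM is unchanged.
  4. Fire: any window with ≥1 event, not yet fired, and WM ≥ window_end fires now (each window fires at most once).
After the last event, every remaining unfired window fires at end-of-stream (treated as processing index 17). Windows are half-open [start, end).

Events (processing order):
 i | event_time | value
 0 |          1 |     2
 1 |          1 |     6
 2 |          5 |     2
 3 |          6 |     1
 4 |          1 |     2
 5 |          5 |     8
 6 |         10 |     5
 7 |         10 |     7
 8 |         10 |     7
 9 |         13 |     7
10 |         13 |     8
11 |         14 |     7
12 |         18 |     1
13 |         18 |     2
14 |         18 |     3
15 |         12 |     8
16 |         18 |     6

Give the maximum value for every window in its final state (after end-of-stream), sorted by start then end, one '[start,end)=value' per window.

i=0 t=1 v=2: → [0,2); WM=−∞
i=1 t=1 v=6: → [0,2); WM=-1
i=2 t=5 v=2: → [4,6); WM=-1
i=3 t=6 v=1: → [6,8); WM=4; [0,2) fires=6
i=4 t=1 v=2: DROP (t<4-0); WM=4
i=5 t=5 v=8: → [4,6); WM=4
i=6 t=10 v=5: → [10,12); WM=4
i=7 t=10 v=7: → [10,12); WM=8; [4,6) fires=8 [6,8) fires=1
i=8 t=10 v=7: → [10,12); WM=8
i=9 t=13 v=7: → [12,14); WM=11
i=10 t=13 v=8: → [12,14); WM=11
i=11 t=14 v=7: → [14,16); WM=12; [10,12) fires=7
i=12 t=18 v=1: → [18,20); WM=12
i=13 t=18 v=2: → [18,20); WM=16; [12,14) fires=8 [14,16) fires=7
i=14 t=18 v=3: → [18,20); WM=16
i=15 t=12 v=8: DROP (t<16-0); WM=16
i=16 t=18 v=6: → [18,20); WM=16

[0,2)=6 [4,6)=8 [6,8)=1 [10,12)=7 [12,14)=8 [14,16)=7 [18,20)=6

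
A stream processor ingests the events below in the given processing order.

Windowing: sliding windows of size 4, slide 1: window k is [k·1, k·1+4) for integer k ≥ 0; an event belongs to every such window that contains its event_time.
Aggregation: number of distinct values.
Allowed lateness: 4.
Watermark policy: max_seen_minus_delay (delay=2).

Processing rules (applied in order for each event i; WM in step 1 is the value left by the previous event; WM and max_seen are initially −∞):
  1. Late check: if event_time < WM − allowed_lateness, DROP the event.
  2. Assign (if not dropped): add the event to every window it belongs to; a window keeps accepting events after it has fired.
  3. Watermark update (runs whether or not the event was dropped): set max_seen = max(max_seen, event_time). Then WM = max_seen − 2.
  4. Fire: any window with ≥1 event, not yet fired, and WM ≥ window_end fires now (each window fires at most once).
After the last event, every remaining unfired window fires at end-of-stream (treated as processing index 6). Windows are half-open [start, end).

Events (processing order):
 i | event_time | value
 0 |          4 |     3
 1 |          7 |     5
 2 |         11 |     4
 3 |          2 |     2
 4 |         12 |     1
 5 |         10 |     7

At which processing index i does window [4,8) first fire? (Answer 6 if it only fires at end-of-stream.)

i=0 t=4 v=3: → [4,8),[3,7),[2,6),[1,5); WM=2
i=1 t=7 v=5: → [7,11),[6,10),[5,9),[4,8); WM=5; [1,5) fires=1
i=2 t=11 v=4: → [11,15),[10,14),[9,13),[8,12); WM=9; [2,6) fires=1 [3,7) fires=1 [4,8) fires=2 [5,9) fires=1
i=3 t=2 v=2: DROP (t<9-4); WM=9
i=4 t=12 v=1: → [12,16),[11,15),[10,14),[9,13); WM=10; [6,10) fires=1
i=5 t=10 v=7: → [10,14),[9,13),[8,12),[7,11); WM=10

2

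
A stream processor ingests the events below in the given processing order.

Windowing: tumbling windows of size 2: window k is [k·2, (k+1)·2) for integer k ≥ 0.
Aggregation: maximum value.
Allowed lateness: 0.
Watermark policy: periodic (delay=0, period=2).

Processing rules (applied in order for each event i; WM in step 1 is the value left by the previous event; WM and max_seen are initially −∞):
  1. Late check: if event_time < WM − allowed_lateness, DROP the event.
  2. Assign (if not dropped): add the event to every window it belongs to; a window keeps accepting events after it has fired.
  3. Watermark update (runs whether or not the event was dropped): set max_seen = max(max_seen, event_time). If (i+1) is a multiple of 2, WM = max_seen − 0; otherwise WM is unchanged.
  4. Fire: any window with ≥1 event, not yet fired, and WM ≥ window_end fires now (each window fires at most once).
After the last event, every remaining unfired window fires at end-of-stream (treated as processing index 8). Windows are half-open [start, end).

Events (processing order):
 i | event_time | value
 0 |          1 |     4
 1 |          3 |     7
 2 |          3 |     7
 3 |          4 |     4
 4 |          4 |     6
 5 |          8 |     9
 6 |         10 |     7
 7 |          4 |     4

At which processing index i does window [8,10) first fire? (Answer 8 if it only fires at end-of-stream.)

7

i=0 t=1 v=4: → [0,2); WM=−∞
i=1 t=3 v=7: → [2,4); WM=3; [0,2) fires=4
i=2 t=3 v=7: → [2,4); WM=3
i=3 t=4 v=4: → [4,6); WM=4; [2,4) fires=7
i=4 t=4 v=6: → [4,6); WM=4
i=5 t=8 v=9: → [8,10); WM=8; [4,6) fires=6
i=6 t=10 v=7: → [10,12); WM=8
i=7 t=4 v=4: DROP (t<8-0); WM=10; [8,10) fires=9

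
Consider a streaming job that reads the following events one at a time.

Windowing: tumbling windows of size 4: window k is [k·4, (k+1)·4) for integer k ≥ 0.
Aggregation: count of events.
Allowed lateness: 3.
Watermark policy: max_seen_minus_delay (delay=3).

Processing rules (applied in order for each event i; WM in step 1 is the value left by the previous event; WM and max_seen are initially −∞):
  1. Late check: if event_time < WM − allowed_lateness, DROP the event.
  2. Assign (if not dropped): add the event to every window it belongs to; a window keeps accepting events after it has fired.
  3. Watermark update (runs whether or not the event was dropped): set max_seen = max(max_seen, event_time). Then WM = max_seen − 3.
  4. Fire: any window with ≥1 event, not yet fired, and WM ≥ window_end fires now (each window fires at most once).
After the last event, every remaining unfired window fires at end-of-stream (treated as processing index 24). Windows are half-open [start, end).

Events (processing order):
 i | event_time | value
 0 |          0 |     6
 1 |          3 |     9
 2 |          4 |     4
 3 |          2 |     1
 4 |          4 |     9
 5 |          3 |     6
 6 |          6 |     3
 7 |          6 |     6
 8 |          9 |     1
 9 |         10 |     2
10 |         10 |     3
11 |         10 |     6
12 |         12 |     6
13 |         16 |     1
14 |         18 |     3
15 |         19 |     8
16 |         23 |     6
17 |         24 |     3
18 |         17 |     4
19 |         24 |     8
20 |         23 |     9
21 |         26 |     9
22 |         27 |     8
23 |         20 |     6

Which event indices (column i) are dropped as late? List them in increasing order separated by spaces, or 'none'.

18 23

i=0 t=0 v=6: → [0,4); WM=-3
i=1 t=3 v=9: → [0,4); WM=0
i=2 t=4 v=4: → [4,8); WM=1
i=3 t=2 v=1: → [0,4); WM=1
i=4 t=4 v=9: → [4,8); WM=1
i=5 t=3 v=6: → [0,4); WM=1
i=6 t=6 v=3: → [4,8); WM=3
i=7 t=6 v=6: → [4,8); WM=3
i=8 t=9 v=1: → [8,12); WM=6; [0,4) fires=4
i=9 t=10 v=2: → [8,12); WM=7
i=10 t=10 v=3: → [8,12); WM=7
i=11 t=10 v=6: → [8,12); WM=7
i=12 t=12 v=6: → [12,16); WM=9; [4,8) fires=4
i=13 t=16 v=1: → [16,20); WM=13; [8,12) fires=4
i=14 t=18 v=3: → [16,20); WM=15
i=15 t=19 v=8: → [16,20); WM=16; [12,16) fires=1
i=16 t=23 v=6: → [20,24); WM=20; [16,20) fires=3
i=17 t=24 v=3: → [24,28); WM=21
i=18 t=17 v=4: DROP (t<21-3); WM=21
i=19 t=24 v=8: → [24,28); WM=21
i=20 t=23 v=9: → [20,24); WM=21
i=21 t=26 v=9: → [24,28); WM=23
i=22 t=27 v=8: → [24,28); WM=24; [20,24) fires=2
i=23 t=20 v=6: DROP (t<24-3); WM=24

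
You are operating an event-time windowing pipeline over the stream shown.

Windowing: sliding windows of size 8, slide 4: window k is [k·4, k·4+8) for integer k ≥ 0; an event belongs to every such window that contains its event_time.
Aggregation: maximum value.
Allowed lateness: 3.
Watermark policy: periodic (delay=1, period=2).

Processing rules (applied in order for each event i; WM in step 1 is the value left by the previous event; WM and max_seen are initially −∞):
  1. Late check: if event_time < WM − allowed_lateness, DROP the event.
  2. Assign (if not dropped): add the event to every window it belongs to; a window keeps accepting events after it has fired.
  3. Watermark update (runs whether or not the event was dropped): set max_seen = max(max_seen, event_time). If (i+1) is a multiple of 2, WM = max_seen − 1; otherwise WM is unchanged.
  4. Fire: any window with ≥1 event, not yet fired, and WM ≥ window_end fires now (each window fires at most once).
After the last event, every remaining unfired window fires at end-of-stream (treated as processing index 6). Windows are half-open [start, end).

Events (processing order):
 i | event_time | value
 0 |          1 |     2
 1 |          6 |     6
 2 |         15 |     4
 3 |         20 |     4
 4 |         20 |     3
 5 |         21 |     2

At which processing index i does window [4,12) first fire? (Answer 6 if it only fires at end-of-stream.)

i=0 t=1 v=2: → [0,8); WM=−∞
i=1 t=6 v=6: → [4,12),[0,8); WM=5
i=2 t=15 v=4: → [12,20),[8,16); WM=5
i=3 t=20 v=4: → [20,28),[16,24); WM=19; [0,8) fires=6 [4,12) fires=6 [8,16) fires=4
i=4 t=20 v=3: → [20,28),[16,24); WM=19
i=5 t=21 v=2: → [20,28),[16,24); WM=20; [12,20) fires=4

3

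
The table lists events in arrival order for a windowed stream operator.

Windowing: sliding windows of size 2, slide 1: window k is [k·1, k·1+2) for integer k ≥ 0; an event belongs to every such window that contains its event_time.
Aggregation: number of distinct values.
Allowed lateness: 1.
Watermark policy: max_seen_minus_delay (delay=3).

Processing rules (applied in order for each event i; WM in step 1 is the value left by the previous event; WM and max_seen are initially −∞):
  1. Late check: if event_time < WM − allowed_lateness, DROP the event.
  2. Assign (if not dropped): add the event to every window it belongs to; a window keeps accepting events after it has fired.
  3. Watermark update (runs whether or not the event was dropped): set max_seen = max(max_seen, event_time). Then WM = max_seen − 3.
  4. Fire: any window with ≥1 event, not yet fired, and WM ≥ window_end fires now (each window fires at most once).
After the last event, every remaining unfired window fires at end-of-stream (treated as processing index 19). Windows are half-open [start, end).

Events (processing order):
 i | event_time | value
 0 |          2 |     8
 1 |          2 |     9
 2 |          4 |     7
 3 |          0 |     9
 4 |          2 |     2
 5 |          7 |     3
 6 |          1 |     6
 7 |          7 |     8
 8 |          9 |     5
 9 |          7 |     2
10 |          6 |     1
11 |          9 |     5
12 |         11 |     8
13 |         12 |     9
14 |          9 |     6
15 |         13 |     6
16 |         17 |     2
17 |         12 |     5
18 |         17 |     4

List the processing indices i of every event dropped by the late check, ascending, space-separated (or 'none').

6 17

i=0 t=2 v=8: → [2,4),[1,3); WM=-1
i=1 t=2 v=9: → [2,4),[1,3); WM=-1
i=2 t=4 v=7: → [4,6),[3,5); WM=1
i=3 t=0 v=9: → [0,2); WM=1
i=4 t=2 v=2: → [2,4),[1,3); WM=1
i=5 t=7 v=3: → [7,9),[6,8); WM=4; [0,2) fires=1 [1,3) fires=3 [2,4) fires=3
i=6 t=1 v=6: DROP (t<4-1); WM=4
i=7 t=7 v=8: → [7,9),[6,8); WM=4
i=8 t=9 v=5: → [9,11),[8,10); WM=6; [3,5) fires=1 [4,6) fires=1
i=9 t=7 v=2: → [7,9),[6,8); WM=6
i=10 t=6 v=1: → [6,8),[5,7); WM=6
i=11 t=9 v=5: → [9,11),[8,10); WM=6
i=12 t=11 v=8: → [11,13),[10,12); WM=8; [5,7) fires=1 [6,8) fires=4
i=13 t=12 v=9: → [12,14),[11,13); WM=9; [7,9) fires=3
i=14 t=9 v=6: → [9,11),[8,10); WM=9
i=15 t=13 v=6: → [13,15),[12,14); WM=10; [8,10) fires=2
i=16 t=17 v=2: → [17,19),[16,18); WM=14; [9,11) fires=2 [10,12) fires=1 [11,13) fires=2 [12,14) fires=2
i=17 t=12 v=5: DROP (t<14-1); WM=14
i=18 t=17 v=4: → [17,19),[16,18); WM=14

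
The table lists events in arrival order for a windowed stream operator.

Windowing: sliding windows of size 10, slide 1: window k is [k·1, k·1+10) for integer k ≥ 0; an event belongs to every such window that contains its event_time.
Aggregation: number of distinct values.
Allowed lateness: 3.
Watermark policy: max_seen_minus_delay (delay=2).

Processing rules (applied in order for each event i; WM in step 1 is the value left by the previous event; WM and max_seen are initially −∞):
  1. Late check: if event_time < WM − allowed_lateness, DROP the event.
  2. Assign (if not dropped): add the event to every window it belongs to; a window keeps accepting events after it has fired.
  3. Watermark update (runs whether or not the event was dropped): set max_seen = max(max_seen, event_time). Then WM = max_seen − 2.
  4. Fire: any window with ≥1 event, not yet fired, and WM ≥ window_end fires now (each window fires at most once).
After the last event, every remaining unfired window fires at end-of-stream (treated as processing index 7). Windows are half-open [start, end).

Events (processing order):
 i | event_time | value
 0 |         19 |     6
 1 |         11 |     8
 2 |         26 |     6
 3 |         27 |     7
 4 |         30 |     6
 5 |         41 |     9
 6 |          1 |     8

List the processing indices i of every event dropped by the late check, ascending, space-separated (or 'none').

i=0 t=19 v=6: → [19,29),[18,28),[17,27),[16,26),[15,25),[14,24),[13,23),[12,22),[11,21),[10,20); WM=17
i=1 t=11 v=8: DROP (t<17-3); WM=17
i=2 t=26 v=6: → [26,36),[25,35),[24,34),[23,33),[22,32),[21,31),[20,30),[19,29),[18,28),[17,27); WM=24; [10,20) fires=1 [11,21) fires=1 [12,22) fires=1 [13,23) fires=1 [14,24) fires=1
i=3 t=27 v=7: → [27,37),[26,36),[25,35),[24,34),[23,33),[22,32),[21,31),[20,30),[19,29),[18,28); WM=25; [15,25) fires=1
i=4 t=30 v=6: → [30,40),[29,39),[28,38),[27,37),[26,36),[25,35),[24,34),[23,33),[22,32),[21,31); WM=28; [16,26) fires=1 [17,27) fires=1 [18,28) fires=2
i=5 t=41 v=9: → [41,51),[40,50),[39,49),[38,48),[37,47),[36,46),[35,45),[34,44),[33,43),[32,42); WM=39; [19,29) fires=2 [20,30) fires=2 [21,31) fires=2 [22,32) fires=2 [23,33) fires=2 [24,34) fires=2 [25,35) fires=2 [26,36) fires=2 [27,37) fires=2 [28,38) fires=1 [29,39) fires=1
i=6 t=1 v=8: DROP (t<39-3); WM=39

1 6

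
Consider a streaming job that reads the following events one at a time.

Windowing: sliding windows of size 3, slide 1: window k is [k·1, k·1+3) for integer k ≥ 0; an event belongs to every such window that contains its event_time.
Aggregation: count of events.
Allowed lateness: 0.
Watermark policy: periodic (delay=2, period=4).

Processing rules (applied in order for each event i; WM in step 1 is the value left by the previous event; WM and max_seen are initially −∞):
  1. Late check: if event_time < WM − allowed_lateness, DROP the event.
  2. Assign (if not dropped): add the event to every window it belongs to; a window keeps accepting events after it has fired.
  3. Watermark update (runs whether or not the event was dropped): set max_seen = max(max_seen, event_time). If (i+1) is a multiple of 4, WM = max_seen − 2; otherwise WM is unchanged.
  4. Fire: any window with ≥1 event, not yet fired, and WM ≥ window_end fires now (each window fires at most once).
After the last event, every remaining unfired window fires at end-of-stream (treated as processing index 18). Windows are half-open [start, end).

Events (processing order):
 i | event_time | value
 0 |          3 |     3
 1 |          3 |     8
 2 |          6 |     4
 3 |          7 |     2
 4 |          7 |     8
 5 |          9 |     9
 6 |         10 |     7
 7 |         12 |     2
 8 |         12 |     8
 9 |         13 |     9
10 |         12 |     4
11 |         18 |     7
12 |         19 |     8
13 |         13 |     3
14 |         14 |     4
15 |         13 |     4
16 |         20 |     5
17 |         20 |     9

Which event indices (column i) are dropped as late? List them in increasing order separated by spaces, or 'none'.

i=0 t=3 v=3: → [3,6),[2,5),[1,4); WM=−∞
i=1 t=3 v=8: → [3,6),[2,5),[1,4); WM=−∞
i=2 t=6 v=4: → [6,9),[5,8),[4,7); WM=−∞
i=3 t=7 v=2: → [7,10),[6,9),[5,8); WM=5; [1,4) fires=2 [2,5) fires=2
i=4 t=7 v=8: → [7,10),[6,9),[5,8); WM=5
i=5 t=9 v=9: → [9,12),[8,11),[7,10); WM=5
i=6 t=10 v=7: → [10,13),[9,12),[8,11); WM=5
i=7 t=12 v=2: → [12,15),[11,14),[10,13); WM=10; [3,6) fires=2 [4,7) fires=1 [5,8) fires=3 [6,9) fires=3 [7,10) fires=3
i=8 t=12 v=8: → [12,15),[11,14),[10,13); WM=10
i=9 t=13 v=9: → [13,16),[12,15),[11,14); WM=10
i=10 t=12 v=4: → [12,15),[11,14),[10,13); WM=10
i=11 t=18 v=7: → [18,21),[17,20),[16,19); WM=16; [8,11) fires=2 [9,12) fires=2 [10,13) fires=4 [11,14) fires=4 [12,15) fires=4 [13,16) fires=1
i=12 t=19 v=8: → [19,22),[18,21),[17,20); WM=16
i=13 t=13 v=3: DROP (t<16-0); WM=16
i=14 t=14 v=4: DROP (t<16-0); WM=16
i=15 t=13 v=4: DROP (t<16-0); WM=17
i=16 t=20 v=5: → [20,23),[19,22),[18,21); WM=17
i=17 t=20 v=9: → [20,23),[19,22),[18,21); WM=17

13 14 15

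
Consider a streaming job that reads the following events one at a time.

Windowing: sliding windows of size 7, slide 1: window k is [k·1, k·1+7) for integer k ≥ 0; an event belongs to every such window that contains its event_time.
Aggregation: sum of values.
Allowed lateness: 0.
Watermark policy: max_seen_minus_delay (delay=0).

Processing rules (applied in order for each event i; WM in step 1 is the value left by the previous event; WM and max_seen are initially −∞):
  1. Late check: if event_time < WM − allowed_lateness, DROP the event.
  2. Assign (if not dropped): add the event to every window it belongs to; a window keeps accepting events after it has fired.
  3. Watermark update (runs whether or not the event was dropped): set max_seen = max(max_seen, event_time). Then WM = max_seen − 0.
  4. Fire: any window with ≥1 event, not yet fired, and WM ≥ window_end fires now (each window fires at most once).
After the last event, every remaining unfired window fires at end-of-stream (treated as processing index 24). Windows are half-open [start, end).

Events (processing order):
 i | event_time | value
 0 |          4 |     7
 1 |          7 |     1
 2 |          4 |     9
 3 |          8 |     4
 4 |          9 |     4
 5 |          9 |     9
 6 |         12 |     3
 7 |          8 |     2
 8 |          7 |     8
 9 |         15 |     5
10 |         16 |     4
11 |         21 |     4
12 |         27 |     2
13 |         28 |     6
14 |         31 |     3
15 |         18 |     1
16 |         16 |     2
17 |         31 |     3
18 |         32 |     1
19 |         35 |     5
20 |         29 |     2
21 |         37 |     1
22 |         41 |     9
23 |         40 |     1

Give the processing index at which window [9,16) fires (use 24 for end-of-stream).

i=0 t=4 v=7: → [4,11),[3,10),[2,9),[1,8),[0,7); WM=4
i=1 t=7 v=1: → [7,14),[6,13),[5,12),[4,11),[3,10),[2,9),[1,8); WM=7; [0,7) fires=7
i=2 t=4 v=9: DROP (t<7-0); WM=7
i=3 t=8 v=4: → [8,15),[7,14),[6,13),[5,12),[4,11),[3,10),[2,9); WM=8; [1,8) fires=8
i=4 t=9 v=4: → [9,16),[8,15),[7,14),[6,13),[5,12),[4,11),[3,10); WM=9; [2,9) fires=12
i=5 t=9 v=9: → [9,16),[8,15),[7,14),[6,13),[5,12),[4,11),[3,10); WM=9
i=6 t=12 v=3: → [12,19),[11,18),[10,17),[9,16),[8,15),[7,14),[6,13); WM=12; [3,10) fires=25 [4,11) fires=25 [5,12) fires=18
i=7 t=8 v=2: DROP (t<12-0); WM=12
i=8 t=7 v=8: DROP (t<12-0); WM=12
i=9 t=15 v=5: → [15,22),[14,21),[13,20),[12,19),[11,18),[10,17),[9,16); WM=15; [6,13) fires=21 [7,14) fires=21 [8,15) fires=20
i=10 t=16 v=4: → [16,23),[15,22),[14,21),[13,20),[12,19),[11,18),[10,17); WM=16; [9,16) fires=21
i=11 t=21 v=4: → [21,28),[20,27),[19,26),[18,25),[17,24),[16,23),[15,22); WM=21; [10,17) fires=12 [11,18) fires=12 [12,19) fires=12 [13,20) fires=9 [14,21) fires=9
i=12 t=27 v=2: → [27,34),[26,33),[25,32),[24,31),[23,30),[22,29),[21,28); WM=27; [15,22) fires=13 [16,23) fires=8 [17,24) fires=4 [18,25) fires=4 [19,26) fires=4 [20,27) fires=4
i=13 t=28 v=6: → [28,35),[27,34),[26,33),[25,32),[24,31),[23,30),[22,29); WM=28; [21,28) fires=6
i=14 t=31 v=3: → [31,38),[30,37),[29,36),[28,35),[27,34),[26,33),[25,32); WM=31; [22,29) fires=8 [23,30) fires=8 [24,31) fires=8
i=15 t=18 v=1: DROP (t<31-0); WM=31
i=16 t=16 v=2: DROP (t<31-0); WM=31
i=17 t=31 v=3: → [31,38),[30,37),[29,36),[28,35),[27,34),[26,33),[25,32); WM=31
i=18 t=32 v=1: → [32,39),[31,38),[30,37),[29,36),[28,35),[27,34),[26,33); WM=32; [25,32) fires=14
i=19 t=35 v=5: → [35,42),[34,41),[33,40),[32,39),[31,38),[30,37),[29,36); WM=35; [26,33) fires=15 [27,34) fires=15 [28,35) fires=13
i=20 t=29 v=2: DROP (t<35-0); WM=35
i=21 t=37 v=1: → [37,44),[36,43),[35,42),[34,41),[33,40),[32,39),[31,38); WM=37; [29,36) fires=12 [30,37) fires=12
i=22 t=41 v=9: → [41,48),[40,47),[39,46),[38,45),[37,44),[36,43),[35,42); WM=41; [31,38) fires=13 [32,39) fires=7 [33,40) fires=6 [34,41) fires=6
i=23 t=40 v=1: DROP (t<41-0); WM=41

10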